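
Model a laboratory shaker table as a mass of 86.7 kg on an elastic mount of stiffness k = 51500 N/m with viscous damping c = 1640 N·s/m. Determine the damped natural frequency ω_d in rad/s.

ω_n = √(k/m) = √(51500/86.7) = 24.37 rad/s.
Critical damping c_c = 2√(k·m) = 2√(51500 × 86.7) = 4226 N·s/m, so ζ = c/c_c = 1640/4226 = 0.3881.
ω_d = ω_n√(1 − ζ²) = 24.37 × √(1 − 0.151) = 22.46 rad/s.

22.5 rad/s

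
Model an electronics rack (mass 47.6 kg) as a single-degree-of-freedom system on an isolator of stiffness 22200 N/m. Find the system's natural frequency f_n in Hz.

3.44 Hz

ω_n = √(k/m) = √(22200/47.6) = √466.4 = 21.60 rad/s.
f_n = ω_n/(2π) = 21.60/6.283 = 3.437 Hz.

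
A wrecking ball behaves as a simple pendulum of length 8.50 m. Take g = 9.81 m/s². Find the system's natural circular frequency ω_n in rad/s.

1.07 rad/s

For a simple pendulum ω_n = √(g/L) = √(9.81/8.50) = √1.154 = 1.074 rad/s.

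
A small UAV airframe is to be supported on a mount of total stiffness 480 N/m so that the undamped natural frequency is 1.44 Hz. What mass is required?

5.86 kg

ω_n = 2πf_n = 2π × 1.44 = 9.048 rad/s.
m = k/ω_n² = 480/9.048² = 480/81.86 = 5.863 kg.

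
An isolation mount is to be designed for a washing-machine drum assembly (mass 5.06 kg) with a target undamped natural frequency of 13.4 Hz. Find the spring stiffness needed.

35900 N/m

ω_n = 2πf_n = 2π × 13.4 = 84.19 rad/s.
k = m·ω_n² = 5.06 × 84.19² = 5.06 × 7089 = 35870 N/m.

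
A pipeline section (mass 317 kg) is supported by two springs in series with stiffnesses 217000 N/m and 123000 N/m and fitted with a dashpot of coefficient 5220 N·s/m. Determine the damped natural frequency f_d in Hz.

Series springs: 1/k_eq = 1/217000 + 1/123000 = 1.274×10^-5, so k_eq = 78500 N/m.
ω_n = √(k_eq/m) = √(78500/317) = 15.74 rad/s.
Critical damping c_c = 2√(k_eq·m) = 2√(78500 × 317) = 9977 N·s/m, so ζ = c/c_c = 5220/9977 = 0.5232.
ω_d = ω_n√(1 − ζ²) = 15.74 × √(1 − 0.274) = 13.41 rad/s.
f_d = ω_d/(2π) = 2.134 Hz.

2.13 Hz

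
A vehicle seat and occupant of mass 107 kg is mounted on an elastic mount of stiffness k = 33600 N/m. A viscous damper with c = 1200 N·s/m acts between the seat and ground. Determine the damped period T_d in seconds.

ω_n = √(k/m) = √(33600/107) = 17.72 rad/s.
Critical damping c_c = 2√(k·m) = 2√(33600 × 107) = 3792 N·s/m, so ζ = c/c_c = 1200/3792 = 0.3164.
ω_d = ω_n√(1 − ζ²) = 17.72 × √(1 − 0.100) = 16.81 rad/s.
T_d = 2π/ω_d = 0.3738 s.

0.374 s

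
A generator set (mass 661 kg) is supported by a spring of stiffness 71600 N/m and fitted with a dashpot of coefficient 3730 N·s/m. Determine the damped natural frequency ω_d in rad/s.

ω_n = √(k/m) = √(71600/661) = 10.41 rad/s.
Critical damping c_c = 2√(k·m) = 2√(71600 × 661) = 13760 N·s/m, so ζ = c/c_c = 3730/13760 = 0.2711.
ω_d = ω_n√(1 − ζ²) = 10.41 × √(1 − 0.0735) = 10.02 rad/s.

10.0 rad/s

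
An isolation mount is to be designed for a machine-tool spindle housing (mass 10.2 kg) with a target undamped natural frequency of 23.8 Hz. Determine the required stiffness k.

228000 N/m

ω_n = 2πf_n = 2π × 23.8 = 149.5 rad/s.
k = m·ω_n² = 10.2 × 149.5² = 10.2 × 22360 = 228100 N/m.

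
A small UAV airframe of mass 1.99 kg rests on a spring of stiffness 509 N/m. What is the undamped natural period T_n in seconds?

0.393 s

ω_n = √(k/m) = √(509.0/1.99) = √255.8 = 15.99 rad/s.
T_n = 2π/ω_n = 6.283/15.99 = 0.3929 s.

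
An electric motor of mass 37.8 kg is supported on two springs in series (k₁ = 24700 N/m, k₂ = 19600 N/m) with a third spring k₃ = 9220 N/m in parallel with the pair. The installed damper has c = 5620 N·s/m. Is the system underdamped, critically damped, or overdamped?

overdamped

Series pair: k_s = k₁k₂/(k₁+k₂) = (24700)(19600)/(24700 + 19600) = 10930 N/m. In parallel with k₃: k_eq = 10930 + 9220 = 20150 N/m.
c_c = 2√(k_eq·m) = 1745 N·s/m; ζ = c/c_c = 5620/1745 = 3.22.
Since ζ > 1 the system is overdamped.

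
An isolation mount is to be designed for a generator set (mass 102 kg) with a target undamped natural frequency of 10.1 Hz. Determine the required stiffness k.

411000 N/m

ω_n = 2πf_n = 2π × 10.1 = 63.46 rad/s.
k = m·ω_n² = 102 × 63.46² = 102 × 4027 = 410800 N/m.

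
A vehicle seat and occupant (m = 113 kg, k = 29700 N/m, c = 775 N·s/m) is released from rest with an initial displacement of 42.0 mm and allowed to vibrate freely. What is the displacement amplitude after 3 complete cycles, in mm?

0.711 mm

ζ = c/(2√(km)) = 775/(2√(29700 × 113)) = 775/3664 = 0.2115.
Logarithmic decrement δ = 2πζ/√(1 − ζ²) = 2π × 0.2115/√(1 − 0.0447) = 1.360.
After n cycles, x_n/x₀ = e^(−nδ), so x_3 = 42.0 × e^(−3 × 1.360) = 42.0 × 0.01692 = 0.7105 mm.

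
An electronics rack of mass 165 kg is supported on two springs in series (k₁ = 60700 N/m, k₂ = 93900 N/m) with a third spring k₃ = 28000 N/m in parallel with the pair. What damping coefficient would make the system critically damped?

6540 N·s/m

Series pair: k_s = k₁k₂/(k₁+k₂) = (60700)(93900)/(60700 + 93900) = 36870 N/m. In parallel with k₃: k_eq = 36870 + 28000 = 64870 N/m.
c_c = 2√(k_eq·m) = 2√(64870 × 165) = 2 × 3272 = 6543 N·s/m.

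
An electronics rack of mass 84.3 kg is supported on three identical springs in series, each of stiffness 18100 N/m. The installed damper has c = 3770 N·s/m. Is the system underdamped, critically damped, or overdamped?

overdamped

Series springs: 1/k_eq = 3/18100, so k_eq = 18100/3 = 6033 N/m.
c_c = 2√(k_eq·m) = 1426 N·s/m; ζ = c/c_c = 3770/1426 = 2.64.
Since ζ > 1 the system is overdamped.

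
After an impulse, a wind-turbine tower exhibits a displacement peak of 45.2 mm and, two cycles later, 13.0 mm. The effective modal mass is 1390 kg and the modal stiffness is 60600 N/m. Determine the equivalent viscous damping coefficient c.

Logarithmic decrement δ = (1/n)·ln(x₀/x_n) = (1/2)·ln(45.2/13.0) = (1/2)·ln(3.477) = 0.6231.
ζ = δ/√(4π² + δ²) = 0.6231/√(39.48 + 0.388) = 0.6231/6.314 = 0.09868.
c = ζ · 2√(km) = 0.09868 × 2√(60600 × 1390) = 0.09868 × 18360 = 1811 N·s/m.

1810 N·s/m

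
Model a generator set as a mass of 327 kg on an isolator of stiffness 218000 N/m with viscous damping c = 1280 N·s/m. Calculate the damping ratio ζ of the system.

0.0758

ω_n = √(k/m) = √(218000/327) = 25.82 rad/s.
Critical damping c_c = 2√(k·m) = 2√(218000 × 327) = 16890 N·s/m, so ζ = c/c_c = 1280/16890 = 0.07580.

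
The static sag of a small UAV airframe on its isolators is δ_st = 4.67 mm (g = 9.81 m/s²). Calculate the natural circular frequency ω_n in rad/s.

45.8 rad/s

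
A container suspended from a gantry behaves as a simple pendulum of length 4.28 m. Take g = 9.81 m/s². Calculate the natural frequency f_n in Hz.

For a simple pendulum ω_n = √(g/L) = √(9.81/4.28) = √2.292 = 1.514 rad/s.
f_n = ω_n/(2π) = 1.514/6.283 = 0.2410 Hz.

0.241 Hz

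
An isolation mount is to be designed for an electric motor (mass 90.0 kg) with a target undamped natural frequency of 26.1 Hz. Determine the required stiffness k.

2420000 N/m

ω_n = 2πf_n = 2π × 26.1 = 164.0 rad/s.
k = m·ω_n² = 90.0 × 164.0² = 90.0 × 26890 = 2420000 N/m.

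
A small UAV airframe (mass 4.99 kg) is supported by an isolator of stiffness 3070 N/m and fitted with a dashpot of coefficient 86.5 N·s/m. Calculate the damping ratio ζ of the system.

ω_n = √(k/m) = √(3070/4.99) = 24.80 rad/s.
Critical damping c_c = 2√(k·m) = 2√(3070 × 4.99) = 247.5 N·s/m, so ζ = c/c_c = 86.5/247.5 = 0.3494.

0.349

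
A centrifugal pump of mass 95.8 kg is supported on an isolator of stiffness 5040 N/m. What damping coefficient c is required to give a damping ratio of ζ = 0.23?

320 N·s/m

c_c = 2√(k·m) = 2√(5040 × 95.8) = 1390 N·s/m.
c = ζ·c_c = 0.23 × 1390 = 319.6 N·s/m.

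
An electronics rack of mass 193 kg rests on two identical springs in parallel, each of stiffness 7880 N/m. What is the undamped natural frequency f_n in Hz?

1.44 Hz

Parallel springs add: k_eq = 2 × 7880 = 15760 N/m.
ω_n = √(k_eq/m) = √(15760/193) = √81.66 = 9.036 rad/s.
f_n = ω_n/(2π) = 9.036/6.283 = 1.438 Hz.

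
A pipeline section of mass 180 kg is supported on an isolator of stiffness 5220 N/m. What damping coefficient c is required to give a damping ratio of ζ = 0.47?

911 N·s/m

c_c = 2√(k·m) = 2√(5220 × 180) = 1939 N·s/m.
c = ζ·c_c = 0.47 × 1939 = 911.2 N·s/m.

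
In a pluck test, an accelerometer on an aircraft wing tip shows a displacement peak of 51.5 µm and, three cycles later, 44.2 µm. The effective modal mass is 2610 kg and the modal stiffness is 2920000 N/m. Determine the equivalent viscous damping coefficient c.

1420 N·s/m

Logarithmic decrement δ = (1/n)·ln(x₀/x_n) = (1/3)·ln(51.5/44.2) = (1/3)·ln(1.165) = 0.05095.
ζ = δ/√(4π² + δ²) = 0.05095/√(39.48 + 0.00260) = 0.05095/6.283 = 0.008109.
c = ζ · 2√(km) = 0.008109 × 2√(2920000 × 2610) = 0.008109 × 174600 = 1416 N·s/m.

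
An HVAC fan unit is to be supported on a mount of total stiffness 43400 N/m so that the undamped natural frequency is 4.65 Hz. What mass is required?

50.8 kg

ω_n = 2πf_n = 2π × 4.65 = 29.22 rad/s.
m = k/ω_n² = 43400/29.22² = 43400/853.6 = 50.84 kg.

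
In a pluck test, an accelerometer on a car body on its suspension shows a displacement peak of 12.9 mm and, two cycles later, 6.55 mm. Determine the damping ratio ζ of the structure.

0.0539

Logarithmic decrement δ = (1/n)·ln(x₀/x_n) = (1/2)·ln(12.9/6.55) = (1/2)·ln(1.969) = 0.3389.
ζ = δ/√(4π² + δ²) = 0.3389/√(39.48 + 0.115) = 0.3389/6.292 = 0.05386.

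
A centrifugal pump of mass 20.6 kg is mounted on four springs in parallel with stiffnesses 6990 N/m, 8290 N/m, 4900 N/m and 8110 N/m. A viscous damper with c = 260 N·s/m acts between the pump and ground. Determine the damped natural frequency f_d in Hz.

5.81 Hz

Parallel springs add: k_eq = 6990 + 8290 + 4900 + 8110 = 28290 N/m.
ω_n = √(k_eq/m) = √(28290/20.6) = 37.06 rad/s.
Critical damping c_c = 2√(k_eq·m) = 2√(28290 × 20.6) = 1527 N·s/m, so ζ = c/c_c = 260/1527 = 0.1703.
ω_d = ω_n√(1 − ζ²) = 37.06 × √(1 − 0.0290) = 36.52 rad/s.
f_d = ω_d/(2π) = 5.812 Hz.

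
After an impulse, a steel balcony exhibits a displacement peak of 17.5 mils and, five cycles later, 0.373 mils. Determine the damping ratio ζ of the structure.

Logarithmic decrement δ = (1/n)·ln(x₀/x_n) = (1/5)·ln(17.5/0.373) = (1/5)·ln(46.92) = 0.7697.
ζ = δ/√(4π² + δ²) = 0.7697/√(39.48 + 0.592) = 0.7697/6.330 = 0.1216.

0.122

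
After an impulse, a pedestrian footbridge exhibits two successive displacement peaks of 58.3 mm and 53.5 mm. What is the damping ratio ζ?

Logarithmic decrement δ = (1/n)·ln(x₀/x_n) = (1/1)·ln(58.3/53.5) = (1/1)·ln(1.090) = 0.08592.
ζ = δ/√(4π² + δ²) = 0.08592/√(39.48 + 0.00738) = 0.08592/6.284 = 0.01367.

0.0137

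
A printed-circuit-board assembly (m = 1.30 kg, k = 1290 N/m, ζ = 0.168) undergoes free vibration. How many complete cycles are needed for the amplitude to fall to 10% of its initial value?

Logarithmic decrement δ = 2πζ/√(1 − ζ²) = 2π × 0.1680/√(1 − 0.0282) = 1.071.
x_n/x₀ = e^(−nδ) ≤ 0.1; take ln: n ≥ ln(1/0.1)/δ = 2.303/1.071 = 2.150.
So 3 complete cycles are required.

3 cycles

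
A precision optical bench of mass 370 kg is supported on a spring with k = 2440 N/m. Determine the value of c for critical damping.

1900 N·s/m

c_c = 2√(k·m) = 2√(2440 × 370) = 2 × 950.2 = 1900 N·s/m.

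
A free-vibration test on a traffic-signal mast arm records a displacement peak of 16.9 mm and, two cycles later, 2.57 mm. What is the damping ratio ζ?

0.148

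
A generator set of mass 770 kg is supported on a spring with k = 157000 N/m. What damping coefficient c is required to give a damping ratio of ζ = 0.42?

9240 N·s/m

c_c = 2√(k·m) = 2√(157000 × 770) = 21990 N·s/m.
c = ζ·c_c = 0.42 × 21990 = 9236 N·s/m.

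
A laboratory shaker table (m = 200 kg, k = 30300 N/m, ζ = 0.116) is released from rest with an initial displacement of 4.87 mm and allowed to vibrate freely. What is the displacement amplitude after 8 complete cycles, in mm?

Logarithmic decrement δ = 2πζ/√(1 − ζ²) = 2π × 0.1160/√(1 − 0.0135) = 0.7338.
After n cycles, x_n/x₀ = e^(−nδ), so x_8 = 4.87 × e^(−8 × 0.7338) = 4.87 × 0.002822 = 0.01374 mm.

0.0137 mm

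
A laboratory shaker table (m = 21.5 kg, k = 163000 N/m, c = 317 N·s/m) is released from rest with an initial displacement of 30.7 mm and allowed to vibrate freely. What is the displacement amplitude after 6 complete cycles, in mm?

ζ = c/(2√(km)) = 317/(2√(163000 × 21.5)) = 317/3744 = 0.08467.
Logarithmic decrement δ = 2πζ/√(1 − ζ²) = 2π × 0.08467/√(1 − 0.00717) = 0.5339.
After n cycles, x_n/x₀ = e^(−nδ), so x_6 = 30.7 × e^(−6 × 0.5339) = 30.7 × 0.04062 = 1.247 mm.

1.25 mm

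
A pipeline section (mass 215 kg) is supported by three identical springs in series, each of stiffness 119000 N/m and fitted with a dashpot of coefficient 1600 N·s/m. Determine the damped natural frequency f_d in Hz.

Series springs: 1/k_eq = 3/119000, so k_eq = 119000/3 = 39670 N/m.
ω_n = √(k_eq/m) = √(39670/215) = 13.58 rad/s.
Critical damping c_c = 2√(k_eq·m) = 2√(39670 × 215) = 5841 N·s/m, so ζ = c/c_c = 1600/5841 = 0.2739.
ω_d = ω_n√(1 − ζ²) = 13.58 × √(1 − 0.0750) = 13.06 rad/s.
f_d = ω_d/(2π) = 2.079 Hz.

2.08 Hz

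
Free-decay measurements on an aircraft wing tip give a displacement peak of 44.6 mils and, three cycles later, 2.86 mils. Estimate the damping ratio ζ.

Logarithmic decrement δ = (1/n)·ln(x₀/x_n) = (1/3)·ln(44.6/2.86) = (1/3)·ln(15.59) = 0.9156.
ζ = δ/√(4π² + δ²) = 0.9156/√(39.48 + 0.838) = 0.9156/6.350 = 0.1442.

0.144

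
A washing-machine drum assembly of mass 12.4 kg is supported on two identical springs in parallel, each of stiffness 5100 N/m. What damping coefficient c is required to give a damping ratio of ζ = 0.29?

206 N·s/m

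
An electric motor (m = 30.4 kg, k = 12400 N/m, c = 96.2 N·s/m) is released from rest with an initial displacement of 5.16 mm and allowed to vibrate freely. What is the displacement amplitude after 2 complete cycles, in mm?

ζ = c/(2√(km)) = 96.2/(2√(12400 × 30.4)) = 96.2/1228 = 0.07834.
Logarithmic decrement δ = 2πζ/√(1 − ζ²) = 2π × 0.07834/√(1 − 0.00614) = 0.4938.
After n cycles, x_n/x₀ = e^(−nδ), so x_2 = 5.16 × e^(−2 × 0.4938) = 5.16 × 0.3725 = 1.922 mm.

1.92 mm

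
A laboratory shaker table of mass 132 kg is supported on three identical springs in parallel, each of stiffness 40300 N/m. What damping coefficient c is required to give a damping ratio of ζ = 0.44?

Parallel springs add: k_eq = 3 × 40300 = 120900 N/m.
c_c = 2√(k_eq·m) = 2√(120900 × 132) = 7990 N·s/m.
c = ζ·c_c = 0.44 × 7990 = 3515 N·s/m.

3520 N·s/m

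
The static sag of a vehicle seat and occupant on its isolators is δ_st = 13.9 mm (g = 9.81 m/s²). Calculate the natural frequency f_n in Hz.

ω_n = √(g/δ_st) = √(9.81/0.0139) = √705.8 = 26.57 rad/s.
f_n = ω_n/(2π) = 26.57/6.283 = 4.228 Hz.

4.23 Hz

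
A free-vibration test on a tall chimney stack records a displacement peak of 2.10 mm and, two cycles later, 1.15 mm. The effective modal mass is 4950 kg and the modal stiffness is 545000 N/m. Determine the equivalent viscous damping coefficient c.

Logarithmic decrement δ = (1/n)·ln(x₀/x_n) = (1/2)·ln(2.10/1.15) = (1/2)·ln(1.826) = 0.3011.
ζ = δ/√(4π² + δ²) = 0.3011/√(39.48 + 0.0907) = 0.3011/6.290 = 0.04786.
c = ζ · 2√(km) = 0.04786 × 2√(545000 × 4950) = 0.04786 × 103900 = 4972 N·s/m.

4970 N·s/m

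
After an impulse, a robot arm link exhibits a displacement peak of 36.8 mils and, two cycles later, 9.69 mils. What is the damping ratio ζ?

Logarithmic decrement δ = (1/n)·ln(x₀/x_n) = (1/2)·ln(36.8/9.69) = (1/2)·ln(3.798) = 0.6672.
ζ = δ/√(4π² + δ²) = 0.6672/√(39.48 + 0.445) = 0.6672/6.319 = 0.1056.

0.106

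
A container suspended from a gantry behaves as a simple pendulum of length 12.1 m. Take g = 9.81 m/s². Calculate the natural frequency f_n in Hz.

For a simple pendulum ω_n = √(g/L) = √(9.81/12.1) = √0.8107 = 0.9004 rad/s.
f_n = ω_n/(2π) = 0.9004/6.283 = 0.1433 Hz.

0.143 Hz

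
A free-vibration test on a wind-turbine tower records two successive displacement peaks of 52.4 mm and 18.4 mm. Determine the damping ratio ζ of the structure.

0.164

Logarithmic decrement δ = (1/n)·ln(x₀/x_n) = (1/1)·ln(52.4/18.4) = (1/1)·ln(2.848) = 1.047.
ζ = δ/√(4π² + δ²) = 1.047/√(39.48 + 1.10) = 1.047/6.370 = 0.1643.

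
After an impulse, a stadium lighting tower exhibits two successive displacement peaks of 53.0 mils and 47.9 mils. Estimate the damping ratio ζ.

Logarithmic decrement δ = (1/n)·ln(x₀/x_n) = (1/1)·ln(53.0/47.9) = (1/1)·ln(1.106) = 0.1012.
ζ = δ/√(4π² + δ²) = 0.1012/√(39.48 + 0.0102) = 0.1012/6.284 = 0.01610.

0.0161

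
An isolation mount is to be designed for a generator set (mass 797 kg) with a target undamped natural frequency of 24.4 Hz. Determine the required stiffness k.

ω_n = 2πf_n = 2π × 24.4 = 153.3 rad/s.
k = m·ω_n² = 797 × 153.3² = 797 × 23500 = 18730000 N/m.

18700000 N/m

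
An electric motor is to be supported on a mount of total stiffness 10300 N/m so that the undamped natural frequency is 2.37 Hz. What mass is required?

46.4 kg

ω_n = 2πf_n = 2π × 2.37 = 14.89 rad/s.
m = k/ω_n² = 10300/14.89² = 10300/221.7 = 46.45 kg.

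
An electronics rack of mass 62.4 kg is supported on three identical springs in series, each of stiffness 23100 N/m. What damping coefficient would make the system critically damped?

1390 N·s/m

Series springs: 1/k_eq = 3/23100, so k_eq = 23100/3 = 7700 N/m.
c_c = 2√(k_eq·m) = 2√(7700 × 62.4) = 2 × 693.2 = 1386 N·s/m.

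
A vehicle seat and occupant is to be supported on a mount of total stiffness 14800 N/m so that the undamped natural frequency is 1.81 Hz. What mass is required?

ω_n = 2πf_n = 2π × 1.81 = 11.37 rad/s.
m = k/ω_n² = 14800/11.37² = 14800/129.3 = 114.4 kg.

114 kg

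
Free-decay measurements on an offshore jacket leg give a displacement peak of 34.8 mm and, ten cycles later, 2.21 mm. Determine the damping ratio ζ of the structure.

0.0438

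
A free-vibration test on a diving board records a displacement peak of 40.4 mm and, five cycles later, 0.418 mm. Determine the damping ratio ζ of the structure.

Logarithmic decrement δ = (1/n)·ln(x₀/x_n) = (1/5)·ln(40.4/0.418) = (1/5)·ln(96.65) = 0.9142.
ζ = δ/√(4π² + δ²) = 0.9142/√(39.48 + 0.836) = 0.9142/6.349 = 0.1440.

0.144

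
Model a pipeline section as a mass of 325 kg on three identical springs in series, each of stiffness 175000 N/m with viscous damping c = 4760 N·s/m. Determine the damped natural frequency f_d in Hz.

1.79 Hz

Series springs: 1/k_eq = 3/175000, so k_eq = 175000/3 = 58330 N/m.
ω_n = √(k_eq/m) = √(58330/325) = 13.40 rad/s.
Critical damping c_c = 2√(k_eq·m) = 2√(58330 × 325) = 8708 N·s/m, so ζ = c/c_c = 4760/8708 = 0.5466.
ω_d = ω_n√(1 − ζ²) = 13.40 × √(1 − 0.299) = 11.22 rad/s.
f_d = ω_d/(2π) = 1.786 Hz.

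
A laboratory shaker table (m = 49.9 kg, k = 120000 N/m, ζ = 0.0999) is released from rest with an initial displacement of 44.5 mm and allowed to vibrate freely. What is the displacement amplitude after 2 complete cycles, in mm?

12.6 mm

Logarithmic decrement δ = 2πζ/√(1 − ζ²) = 2π × 0.09990/√(1 − 0.00998) = 0.6308.
After n cycles, x_n/x₀ = e^(−nδ), so x_2 = 44.5 × e^(−2 × 0.6308) = 44.5 × 0.2832 = 12.60 mm.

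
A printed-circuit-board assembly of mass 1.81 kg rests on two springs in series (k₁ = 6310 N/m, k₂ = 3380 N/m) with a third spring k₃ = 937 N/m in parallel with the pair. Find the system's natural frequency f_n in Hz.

Series pair: k_s = k₁k₂/(k₁+k₂) = (6310)(3380)/(6310 + 3380) = 2201 N/m. In parallel with k₃: k_eq = 2201 + 937 = 3138 N/m.
ω_n = √(k_eq/m) = √(3138/1.81) = √1734 = 41.64 rad/s.
f_n = ω_n/(2π) = 41.64/6.283 = 6.627 Hz.

6.63 Hz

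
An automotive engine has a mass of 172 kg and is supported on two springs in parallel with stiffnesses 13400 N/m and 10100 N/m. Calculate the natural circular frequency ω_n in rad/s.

11.7 rad/s

Parallel springs add: k_eq = 13400 + 10100 = 23500 N/m.
ω_n = √(k_eq/m) = √(23500/172) = √136.6 = 11.69 rad/s.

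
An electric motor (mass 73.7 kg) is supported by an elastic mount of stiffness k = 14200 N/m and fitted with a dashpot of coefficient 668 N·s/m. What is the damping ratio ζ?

ω_n = √(k/m) = √(14200/73.7) = 13.88 rad/s.
Critical damping c_c = 2√(k·m) = 2√(14200 × 73.7) = 2046 N·s/m, so ζ = c/c_c = 668/2046 = 0.3265.

0.326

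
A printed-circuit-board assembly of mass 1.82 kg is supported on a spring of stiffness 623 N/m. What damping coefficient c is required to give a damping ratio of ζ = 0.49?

33.0 N·s/m

c_c = 2√(k·m) = 2√(623.0 × 1.82) = 67.35 N·s/m.
c = ζ·c_c = 0.49 × 67.35 = 33.00 N·s/m.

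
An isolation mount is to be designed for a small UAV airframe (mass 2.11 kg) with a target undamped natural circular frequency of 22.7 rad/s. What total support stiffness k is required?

1090 N/m

k = m·ω_n² = 2.11 × 22.70² = 2.11 × 515.3 = 1087 N/m.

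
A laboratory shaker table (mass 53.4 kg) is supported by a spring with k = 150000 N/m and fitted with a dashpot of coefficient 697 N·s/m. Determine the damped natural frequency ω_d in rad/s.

52.6 rad/s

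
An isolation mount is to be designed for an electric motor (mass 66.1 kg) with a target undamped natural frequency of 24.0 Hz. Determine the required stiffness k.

1500000 N/m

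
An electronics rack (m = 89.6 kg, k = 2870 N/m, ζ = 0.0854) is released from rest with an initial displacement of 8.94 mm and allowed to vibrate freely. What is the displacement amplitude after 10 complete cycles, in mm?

Logarithmic decrement δ = 2πζ/√(1 − ζ²) = 2π × 0.08540/√(1 − 0.00729) = 0.5386.
After n cycles, x_n/x₀ = e^(−nδ), so x_10 = 8.94 × e^(−10 × 0.5386) = 8.94 × 0.004582 = 0.04097 mm.

0.0410 mm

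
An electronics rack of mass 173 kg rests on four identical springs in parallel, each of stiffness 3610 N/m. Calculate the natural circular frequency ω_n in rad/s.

Parallel springs add: k_eq = 4 × 3610 = 14440 N/m.
ω_n = √(k_eq/m) = √(14440/173) = √83.47 = 9.136 rad/s.

9.14 rad/s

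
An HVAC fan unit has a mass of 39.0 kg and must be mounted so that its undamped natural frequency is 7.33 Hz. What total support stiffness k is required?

82700 N/m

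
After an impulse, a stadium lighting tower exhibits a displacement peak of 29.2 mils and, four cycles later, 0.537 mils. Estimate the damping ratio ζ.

0.157

Logarithmic decrement δ = (1/n)·ln(x₀/x_n) = (1/4)·ln(29.2/0.537) = (1/4)·ln(54.38) = 0.9990.
ζ = δ/√(4π² + δ²) = 0.9990/√(39.48 + 0.998) = 0.9990/6.362 = 0.1570.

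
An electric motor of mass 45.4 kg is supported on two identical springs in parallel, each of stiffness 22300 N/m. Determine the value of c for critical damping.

2850 N·s/m

Parallel springs add: k_eq = 2 × 22300 = 44600 N/m.
c_c = 2√(k_eq·m) = 2√(44600 × 45.4) = 2 × 1423 = 2846 N·s/m.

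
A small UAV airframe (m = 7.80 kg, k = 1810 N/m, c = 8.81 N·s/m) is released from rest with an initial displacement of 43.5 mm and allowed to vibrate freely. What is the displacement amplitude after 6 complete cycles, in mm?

ζ = c/(2√(km)) = 8.81/(2√(1810 × 7.80)) = 8.81/237.6 = 0.03707.
Logarithmic decrement δ = 2πζ/√(1 − ζ²) = 2π × 0.03707/√(1 − 0.00137) = 0.2331.
After n cycles, x_n/x₀ = e^(−nδ), so x_6 = 43.5 × e^(−6 × 0.2331) = 43.5 × 0.2469 = 10.74 mm.

10.7 mm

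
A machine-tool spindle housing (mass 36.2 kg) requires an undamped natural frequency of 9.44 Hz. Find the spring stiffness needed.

127000 N/m

ω_n = 2πf_n = 2π × 9.44 = 59.31 rad/s.
k = m·ω_n² = 36.2 × 59.31² = 36.2 × 3518 = 127400 N/m.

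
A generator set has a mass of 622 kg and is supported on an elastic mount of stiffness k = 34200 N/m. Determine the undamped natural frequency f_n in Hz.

ω_n = √(k/m) = √(34200/622) = √54.98 = 7.415 rad/s.
f_n = ω_n/(2π) = 7.415/6.283 = 1.180 Hz.

1.18 Hz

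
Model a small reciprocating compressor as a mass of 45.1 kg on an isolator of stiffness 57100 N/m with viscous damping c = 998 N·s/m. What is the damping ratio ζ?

ω_n = √(k/m) = √(57100/45.1) = 35.58 rad/s.
Critical damping c_c = 2√(k·m) = 2√(57100 × 45.1) = 3209 N·s/m, so ζ = c/c_c = 998/3209 = 0.3110.

0.311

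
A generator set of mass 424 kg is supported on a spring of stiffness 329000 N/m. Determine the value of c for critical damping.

c_c = 2√(k·m) = 2√(329000 × 424) = 2 × 11810 = 23620 N·s/m.

23600 N·s/m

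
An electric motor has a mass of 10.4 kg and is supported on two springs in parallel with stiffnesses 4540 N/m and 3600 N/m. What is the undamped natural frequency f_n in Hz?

4.45 Hz

Parallel springs add: k_eq = 4540 + 3600 = 8140 N/m.
ω_n = √(k_eq/m) = √(8140/10.4) = √782.7 = 27.98 rad/s.
f_n = ω_n/(2π) = 27.98/6.283 = 4.453 Hz.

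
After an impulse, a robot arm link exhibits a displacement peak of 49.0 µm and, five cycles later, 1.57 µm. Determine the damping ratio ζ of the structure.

0.109

Logarithmic decrement δ = (1/n)·ln(x₀/x_n) = (1/5)·ln(49.0/1.57) = (1/5)·ln(31.21) = 0.6881.
ζ = δ/√(4π² + δ²) = 0.6881/√(39.48 + 0.474) = 0.6881/6.321 = 0.1089.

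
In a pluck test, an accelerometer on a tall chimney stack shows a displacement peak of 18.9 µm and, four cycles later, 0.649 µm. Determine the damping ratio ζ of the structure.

0.133

Logarithmic decrement δ = (1/n)·ln(x₀/x_n) = (1/4)·ln(18.9/0.649) = (1/4)·ln(29.12) = 0.8429.
ζ = δ/√(4π² + δ²) = 0.8429/√(39.48 + 0.710) = 0.8429/6.339 = 0.1330.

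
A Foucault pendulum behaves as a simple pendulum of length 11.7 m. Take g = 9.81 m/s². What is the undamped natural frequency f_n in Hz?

For a simple pendulum ω_n = √(g/L) = √(9.81/11.7) = √0.8385 = 0.9157 rad/s.
f_n = ω_n/(2π) = 0.9157/6.283 = 0.1457 Hz.

0.146 Hz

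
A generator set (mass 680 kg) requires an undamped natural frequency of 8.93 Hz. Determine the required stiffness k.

2140000 N/m

ω_n = 2πf_n = 2π × 8.93 = 56.11 rad/s.
k = m·ω_n² = 680 × 56.11² = 680 × 3148 = 2141000 N/m.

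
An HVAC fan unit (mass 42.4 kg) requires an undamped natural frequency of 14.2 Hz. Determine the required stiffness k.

ω_n = 2πf_n = 2π × 14.2 = 89.22 rad/s.
k = m·ω_n² = 42.4 × 89.22² = 42.4 × 7960 = 337500 N/m.

338000 N/m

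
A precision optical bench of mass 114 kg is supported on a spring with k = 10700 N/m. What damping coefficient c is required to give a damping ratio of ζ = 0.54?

1190 N·s/m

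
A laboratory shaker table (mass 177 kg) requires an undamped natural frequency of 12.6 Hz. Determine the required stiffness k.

ω_n = 2πf_n = 2π × 12.6 = 79.17 rad/s.
k = m·ω_n² = 177 × 79.17² = 177 × 6268 = 1109000 N/m.

1110000 N/m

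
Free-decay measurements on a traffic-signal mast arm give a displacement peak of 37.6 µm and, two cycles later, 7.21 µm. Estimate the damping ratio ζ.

0.130

Logarithmic decrement δ = (1/n)·ln(x₀/x_n) = (1/2)·ln(37.6/7.21) = (1/2)·ln(5.215) = 0.8258.
ζ = δ/√(4π² + δ²) = 0.8258/√(39.48 + 0.682) = 0.8258/6.337 = 0.1303.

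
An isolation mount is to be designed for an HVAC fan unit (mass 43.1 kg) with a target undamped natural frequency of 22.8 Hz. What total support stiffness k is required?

ω_n = 2πf_n = 2π × 22.8 = 143.3 rad/s.
k = m·ω_n² = 43.1 × 143.3² = 43.1 × 20520 = 884500 N/m.

885000 N/m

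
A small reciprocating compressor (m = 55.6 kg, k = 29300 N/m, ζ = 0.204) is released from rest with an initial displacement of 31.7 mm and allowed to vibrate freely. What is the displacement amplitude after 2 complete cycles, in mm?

Logarithmic decrement δ = 2πζ/√(1 − ζ²) = 2π × 0.2040/√(1 − 0.0416) = 1.309.
After n cycles, x_n/x₀ = e^(−nδ), so x_2 = 31.7 × e^(−2 × 1.309) = 31.7 × 0.07290 = 2.311 mm.

2.31 mm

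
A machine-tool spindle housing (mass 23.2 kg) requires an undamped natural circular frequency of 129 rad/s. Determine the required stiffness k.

386000 N/m

k = m·ω_n² = 23.2 × 129.0² = 23.2 × 16640 = 386100 N/m.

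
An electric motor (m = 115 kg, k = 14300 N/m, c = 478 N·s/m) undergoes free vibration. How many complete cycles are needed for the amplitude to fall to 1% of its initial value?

ζ = c/(2√(km)) = 478/(2√(14300 × 115)) = 478/2565 = 0.1864.
Logarithmic decrement δ = 2πζ/√(1 − ζ²) = 2π × 0.1864/√(1 − 0.0347) = 1.192.
x_n/x₀ = e^(−nδ) ≤ 0.01; take ln: n ≥ ln(1/0.01)/δ = 4.605/1.192 = 3.864.
So 4 complete cycles are required.

4 cycles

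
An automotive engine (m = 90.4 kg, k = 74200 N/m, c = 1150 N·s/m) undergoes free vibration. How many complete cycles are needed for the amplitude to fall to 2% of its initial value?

3 cycles

ζ = c/(2√(km)) = 1150/(2√(74200 × 90.4)) = 1150/5180 = 0.2220.
Logarithmic decrement δ = 2πζ/√(1 − ζ²) = 2π × 0.2220/√(1 − 0.0493) = 1.431.
x_n/x₀ = e^(−nδ) ≤ 0.02; take ln: n ≥ ln(1/0.02)/δ = 3.912/1.431 = 2.734.
So 3 complete cycles are required.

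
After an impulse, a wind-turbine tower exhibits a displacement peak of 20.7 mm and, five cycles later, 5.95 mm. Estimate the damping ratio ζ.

Logarithmic decrement δ = (1/n)·ln(x₀/x_n) = (1/5)·ln(20.7/5.95) = (1/5)·ln(3.479) = 0.2493.
ζ = δ/√(4π² + δ²) = 0.2493/√(39.48 + 0.0622) = 0.2493/6.288 = 0.03965.

0.0397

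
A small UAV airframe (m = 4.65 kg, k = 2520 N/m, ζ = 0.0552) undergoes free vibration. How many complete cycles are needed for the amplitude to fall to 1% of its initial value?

Logarithmic decrement δ = 2πζ/√(1 − ζ²) = 2π × 0.05520/√(1 − 0.00305) = 0.3474.
x_n/x₀ = e^(−nδ) ≤ 0.01; take ln: n ≥ ln(1/0.01)/δ = 4.605/0.3474 = 13.26.
So 14 complete cycles are required.

14 cycles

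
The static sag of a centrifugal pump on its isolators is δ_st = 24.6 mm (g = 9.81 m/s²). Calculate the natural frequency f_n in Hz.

ω_n = √(g/δ_st) = √(9.81/0.0246) = √398.8 = 19.97 rad/s.
f_n = ω_n/(2π) = 19.97/6.283 = 3.178 Hz.

3.18 Hz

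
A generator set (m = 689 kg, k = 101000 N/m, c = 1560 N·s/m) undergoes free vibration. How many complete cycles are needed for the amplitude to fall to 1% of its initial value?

8 cycles

ζ = c/(2√(km)) = 1560/(2√(101000 × 689)) = 1560/16680 = 0.09350.
Logarithmic decrement δ = 2πζ/√(1 − ζ²) = 2π × 0.09350/√(1 − 0.00874) = 0.5901.
x_n/x₀ = e^(−nδ) ≤ 0.01; take ln: n ≥ ln(1/0.01)/δ = 4.605/0.5901 = 7.804.
So 8 complete cycles are required.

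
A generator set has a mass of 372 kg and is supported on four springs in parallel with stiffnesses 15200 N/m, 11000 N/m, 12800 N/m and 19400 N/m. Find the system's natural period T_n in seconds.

0.501 s

Parallel springs add: k_eq = 15200 + 11000 + 12800 + 19400 = 58400 N/m.
ω_n = √(k_eq/m) = √(58400/372) = √157.0 = 12.53 rad/s.
T_n = 2π/ω_n = 6.283/12.53 = 0.5015 s.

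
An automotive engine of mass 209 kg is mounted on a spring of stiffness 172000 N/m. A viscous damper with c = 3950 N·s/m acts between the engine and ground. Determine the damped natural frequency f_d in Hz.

4.31 Hz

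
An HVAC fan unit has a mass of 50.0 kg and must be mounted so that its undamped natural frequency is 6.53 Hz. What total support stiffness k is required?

ω_n = 2πf_n = 2π × 6.53 = 41.03 rad/s.
k = m·ω_n² = 50.0 × 41.03² = 50.0 × 1683 = 84170 N/m.

84200 N/m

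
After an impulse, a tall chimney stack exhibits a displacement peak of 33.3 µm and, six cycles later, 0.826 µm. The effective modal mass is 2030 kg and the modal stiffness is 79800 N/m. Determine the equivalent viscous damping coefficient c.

Logarithmic decrement δ = (1/n)·ln(x₀/x_n) = (1/6)·ln(33.3/0.826) = (1/6)·ln(40.31) = 0.6161.
ζ = δ/√(4π² + δ²) = 0.6161/√(39.48 + 0.380) = 0.6161/6.313 = 0.09759.
c = ζ · 2√(km) = 0.09759 × 2√(79800 × 2030) = 0.09759 × 25460 = 2484 N·s/m.

2480 N·s/m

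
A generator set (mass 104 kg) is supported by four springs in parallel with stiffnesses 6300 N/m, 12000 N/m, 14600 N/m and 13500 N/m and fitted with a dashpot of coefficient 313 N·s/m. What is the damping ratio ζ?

0.0712

Parallel springs add: k_eq = 6300 + 12000 + 14600 + 13500 = 46400 N/m.
ω_n = √(k_eq/m) = √(46400/104) = 21.12 rad/s.
Critical damping c_c = 2√(k_eq·m) = 2√(46400 × 104) = 4393 N·s/m, so ζ = c/c_c = 313/4393 = 0.07124.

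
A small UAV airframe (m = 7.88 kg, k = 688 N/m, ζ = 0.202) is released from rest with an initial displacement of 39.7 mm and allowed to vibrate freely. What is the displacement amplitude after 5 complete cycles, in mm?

0.0609 mm

Logarithmic decrement δ = 2πζ/√(1 − ζ²) = 2π × 0.2020/√(1 − 0.0408) = 1.296.
After n cycles, x_n/x₀ = e^(−nδ), so x_5 = 39.7 × e^(−5 × 1.296) = 39.7 × 0.001534 = 0.06092 mm.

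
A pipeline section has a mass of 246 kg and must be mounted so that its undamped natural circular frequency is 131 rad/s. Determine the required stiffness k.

4220000 N/m

k = m·ω_n² = 246 × 131.0² = 246 × 17160 = 4222000 N/m.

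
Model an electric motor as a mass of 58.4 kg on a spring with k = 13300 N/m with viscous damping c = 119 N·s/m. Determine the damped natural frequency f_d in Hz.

2.40 Hz

ω_n = √(k/m) = √(13300/58.4) = 15.09 rad/s.
Critical damping c_c = 2√(k·m) = 2√(13300 × 58.4) = 1763 N·s/m, so ζ = c/c_c = 119/1763 = 0.06751.
ω_d = ω_n√(1 − ζ²) = 15.09 × √(1 − 0.00456) = 15.06 rad/s.
f_d = ω_d/(2π) = 2.396 Hz.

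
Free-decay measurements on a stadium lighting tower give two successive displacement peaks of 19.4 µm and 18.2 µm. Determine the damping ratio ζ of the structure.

0.0102

Logarithmic decrement δ = (1/n)·ln(x₀/x_n) = (1/1)·ln(19.4/18.2) = (1/1)·ln(1.066) = 0.06385.
ζ = δ/√(4π² + δ²) = 0.06385/√(39.48 + 0.00408) = 0.06385/6.284 = 0.01016.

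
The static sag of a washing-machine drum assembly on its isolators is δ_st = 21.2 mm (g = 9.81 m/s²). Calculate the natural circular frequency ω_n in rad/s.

21.5 rad/s

ω_n = √(g/δ_st) = √(9.81/0.0212) = √462.7 = 21.51 rad/s.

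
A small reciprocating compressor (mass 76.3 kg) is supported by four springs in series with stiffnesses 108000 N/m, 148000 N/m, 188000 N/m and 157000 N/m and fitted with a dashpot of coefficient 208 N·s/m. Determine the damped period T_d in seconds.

Series springs: 1/k_eq = 1/108000 + 1/148000 + 1/188000 + 1/157000 = 2.770×10^-5, so k_eq = 36100 N/m.
ω_n = √(k_eq/m) = √(36100/76.3) = 21.75 rad/s.
Critical damping c_c = 2√(k_eq·m) = 2√(36100 × 76.3) = 3319 N·s/m, so ζ = c/c_c = 208/3319 = 0.06267.
ω_d = ω_n√(1 − ζ²) = 21.75 × √(1 − 0.00393) = 21.71 rad/s.
T_d = 2π/ω_d = 0.2894 s.

0.289 s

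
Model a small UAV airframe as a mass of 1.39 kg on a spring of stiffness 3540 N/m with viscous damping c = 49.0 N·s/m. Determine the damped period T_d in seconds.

0.133 s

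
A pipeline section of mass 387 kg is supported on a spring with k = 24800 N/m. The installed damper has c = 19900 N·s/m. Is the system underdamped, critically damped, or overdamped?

overdamped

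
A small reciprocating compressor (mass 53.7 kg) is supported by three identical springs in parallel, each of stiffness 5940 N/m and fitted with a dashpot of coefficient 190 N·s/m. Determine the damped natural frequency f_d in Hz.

2.89 Hz

Parallel springs add: k_eq = 3 × 5940 = 17820 N/m.
ω_n = √(k_eq/m) = √(17820/53.7) = 18.22 rad/s.
Critical damping c_c = 2√(k_eq·m) = 2√(17820 × 53.7) = 1956 N·s/m, so ζ = c/c_c = 190/1956 = 0.09711.
ω_d = ω_n√(1 − ζ²) = 18.22 × √(1 − 0.00943) = 18.13 rad/s.
f_d = ω_d/(2π) = 2.886 Hz.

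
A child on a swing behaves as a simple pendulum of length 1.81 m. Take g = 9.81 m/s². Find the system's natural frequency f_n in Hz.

0.371 Hz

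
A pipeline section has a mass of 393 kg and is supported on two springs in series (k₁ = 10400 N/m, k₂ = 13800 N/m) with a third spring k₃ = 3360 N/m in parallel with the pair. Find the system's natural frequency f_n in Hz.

Series pair: k_s = k₁k₂/(k₁+k₂) = (10400)(13800)/(10400 + 13800) = 5931 N/m. In parallel with k₃: k_eq = 5931 + 3360 = 9291 N/m.
ω_n = √(k_eq/m) = √(9291/393) = √23.64 = 4.862 rad/s.
f_n = ω_n/(2π) = 4.862/6.283 = 0.7738 Hz.

0.774 Hz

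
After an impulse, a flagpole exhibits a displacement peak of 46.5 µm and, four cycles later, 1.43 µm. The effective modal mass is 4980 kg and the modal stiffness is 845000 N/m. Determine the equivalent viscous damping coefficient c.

17800 N·s/m

Logarithmic decrement δ = (1/n)·ln(x₀/x_n) = (1/4)·ln(46.5/1.43) = (1/4)·ln(32.52) = 0.8704.
ζ = δ/√(4π² + δ²) = 0.8704/√(39.48 + 0.758) = 0.8704/6.343 = 0.1372.
c = ζ · 2√(km) = 0.1372 × 2√(845000 × 4980) = 0.1372 × 129700 = 17800 N·s/m.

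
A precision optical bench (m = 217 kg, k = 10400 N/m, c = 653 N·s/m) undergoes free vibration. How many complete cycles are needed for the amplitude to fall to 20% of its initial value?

2 cycles

ζ = c/(2√(km)) = 653/(2√(10400 × 217)) = 653/3005 = 0.2173.
Logarithmic decrement δ = 2πζ/√(1 − ζ²) = 2π × 0.2173/√(1 − 0.0472) = 1.399.
x_n/x₀ = e^(−nδ) ≤ 0.2; take ln: n ≥ ln(1/0.2)/δ = 1.609/1.399 = 1.150.
So 2 complete cycles are required.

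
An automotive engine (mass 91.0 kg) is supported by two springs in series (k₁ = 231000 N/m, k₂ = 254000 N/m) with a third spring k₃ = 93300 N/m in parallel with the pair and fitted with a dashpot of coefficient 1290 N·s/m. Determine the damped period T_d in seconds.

0.131 s

Series pair: k_s = k₁k₂/(k₁+k₂) = (231000)(254000)/(231000 + 254000) = 121000 N/m. In parallel with k₃: k_eq = 121000 + 93300 = 214300 N/m.
ω_n = √(k_eq/m) = √(214300/91.0) = 48.53 rad/s.
Critical damping c_c = 2√(k_eq·m) = 2√(214300 × 91.0) = 8832 N·s/m, so ζ = c/c_c = 1290/8832 = 0.1461.
ω_d = ω_n√(1 − ζ²) = 48.53 × √(1 − 0.0213) = 48.00 rad/s.
T_d = 2π/ω_d = 0.1309 s.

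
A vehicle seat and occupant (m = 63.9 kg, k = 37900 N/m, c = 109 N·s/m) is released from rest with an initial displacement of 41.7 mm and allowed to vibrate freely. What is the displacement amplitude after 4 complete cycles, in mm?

17.3 mm

ζ = c/(2√(km)) = 109/(2√(37900 × 63.9)) = 109/3112 = 0.03502.
Logarithmic decrement δ = 2πζ/√(1 − ζ²) = 2π × 0.03502/√(1 − 0.00123) = 0.2202.
After n cycles, x_n/x₀ = e^(−nδ), so x_4 = 41.7 × e^(−4 × 0.2202) = 41.7 × 0.4145 = 17.28 mm.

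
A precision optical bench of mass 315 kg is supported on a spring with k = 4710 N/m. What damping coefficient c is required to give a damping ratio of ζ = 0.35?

853 N·s/m

c_c = 2√(k·m) = 2√(4710 × 315) = 2436 N·s/m.
c = ζ·c_c = 0.35 × 2436 = 852.6 N·s/m.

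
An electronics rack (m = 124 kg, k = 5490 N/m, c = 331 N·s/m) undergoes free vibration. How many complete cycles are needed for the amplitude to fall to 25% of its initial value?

ζ = c/(2√(km)) = 331/(2√(5490 × 124)) = 331/1650 = 0.2006.
Logarithmic decrement δ = 2πζ/√(1 − ζ²) = 2π × 0.2006/√(1 − 0.0402) = 1.286.
x_n/x₀ = e^(−nδ) ≤ 0.25; take ln: n ≥ ln(1/0.25)/δ = 1.386/1.286 = 1.078.
So 2 complete cycles are required.

2 cycles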